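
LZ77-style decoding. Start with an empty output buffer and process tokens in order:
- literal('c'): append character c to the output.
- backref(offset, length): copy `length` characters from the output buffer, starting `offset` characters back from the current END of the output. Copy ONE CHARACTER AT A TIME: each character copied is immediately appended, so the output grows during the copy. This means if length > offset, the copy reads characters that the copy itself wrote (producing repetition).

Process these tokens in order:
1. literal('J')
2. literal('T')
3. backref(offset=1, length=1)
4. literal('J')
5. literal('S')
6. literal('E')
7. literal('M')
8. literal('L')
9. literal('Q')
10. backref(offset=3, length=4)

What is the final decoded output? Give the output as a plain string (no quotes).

Token 1: literal('J'). Output: "J"
Token 2: literal('T'). Output: "JT"
Token 3: backref(off=1, len=1). Copied 'T' from pos 1. Output: "JTT"
Token 4: literal('J'). Output: "JTTJ"
Token 5: literal('S'). Output: "JTTJS"
Token 6: literal('E'). Output: "JTTJSE"
Token 7: literal('M'). Output: "JTTJSEM"
Token 8: literal('L'). Output: "JTTJSEML"
Token 9: literal('Q'). Output: "JTTJSEMLQ"
Token 10: backref(off=3, len=4) (overlapping!). Copied 'MLQM' from pos 6. Output: "JTTJSEMLQMLQM"

Answer: JTTJSEMLQMLQM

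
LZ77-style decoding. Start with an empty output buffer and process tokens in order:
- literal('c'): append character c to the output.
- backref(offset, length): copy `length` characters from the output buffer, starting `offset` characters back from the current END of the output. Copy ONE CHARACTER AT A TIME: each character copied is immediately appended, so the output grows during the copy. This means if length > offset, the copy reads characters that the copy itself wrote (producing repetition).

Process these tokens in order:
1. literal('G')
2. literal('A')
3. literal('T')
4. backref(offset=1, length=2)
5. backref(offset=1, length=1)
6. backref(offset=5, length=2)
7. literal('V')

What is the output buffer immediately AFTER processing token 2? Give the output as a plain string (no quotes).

Token 1: literal('G'). Output: "G"
Token 2: literal('A'). Output: "GA"

Answer: GA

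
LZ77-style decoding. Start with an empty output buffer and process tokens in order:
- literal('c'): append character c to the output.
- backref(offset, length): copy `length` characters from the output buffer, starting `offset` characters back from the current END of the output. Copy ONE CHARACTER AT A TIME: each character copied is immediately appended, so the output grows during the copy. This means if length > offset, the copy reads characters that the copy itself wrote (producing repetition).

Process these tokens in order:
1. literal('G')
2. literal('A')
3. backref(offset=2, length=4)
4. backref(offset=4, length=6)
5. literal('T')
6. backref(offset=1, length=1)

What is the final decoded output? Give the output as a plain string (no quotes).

Answer: GAGAGAGAGAGATT

Derivation:
Token 1: literal('G'). Output: "G"
Token 2: literal('A'). Output: "GA"
Token 3: backref(off=2, len=4) (overlapping!). Copied 'GAGA' from pos 0. Output: "GAGAGA"
Token 4: backref(off=4, len=6) (overlapping!). Copied 'GAGAGA' from pos 2. Output: "GAGAGAGAGAGA"
Token 5: literal('T'). Output: "GAGAGAGAGAGAT"
Token 6: backref(off=1, len=1). Copied 'T' from pos 12. Output: "GAGAGAGAGAGATT"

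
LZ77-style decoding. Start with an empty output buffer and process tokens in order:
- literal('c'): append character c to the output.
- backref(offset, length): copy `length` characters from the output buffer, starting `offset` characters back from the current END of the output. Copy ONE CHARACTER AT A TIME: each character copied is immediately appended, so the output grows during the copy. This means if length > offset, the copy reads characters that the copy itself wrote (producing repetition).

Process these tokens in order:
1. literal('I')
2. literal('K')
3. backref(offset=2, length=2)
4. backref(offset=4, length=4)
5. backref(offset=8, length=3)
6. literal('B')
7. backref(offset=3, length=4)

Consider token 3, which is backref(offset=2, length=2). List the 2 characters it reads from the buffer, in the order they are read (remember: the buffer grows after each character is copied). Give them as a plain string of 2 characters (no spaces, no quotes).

Token 1: literal('I'). Output: "I"
Token 2: literal('K'). Output: "IK"
Token 3: backref(off=2, len=2). Buffer before: "IK" (len 2)
  byte 1: read out[0]='I', append. Buffer now: "IKI"
  byte 2: read out[1]='K', append. Buffer now: "IKIK"

Answer: IK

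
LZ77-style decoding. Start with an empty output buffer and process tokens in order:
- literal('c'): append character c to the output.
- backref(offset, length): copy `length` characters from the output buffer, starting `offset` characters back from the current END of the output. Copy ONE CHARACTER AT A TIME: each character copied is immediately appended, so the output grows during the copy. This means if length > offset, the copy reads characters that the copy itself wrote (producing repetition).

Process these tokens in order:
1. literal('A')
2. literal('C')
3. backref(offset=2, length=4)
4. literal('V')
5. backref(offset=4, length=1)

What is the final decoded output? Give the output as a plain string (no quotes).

Token 1: literal('A'). Output: "A"
Token 2: literal('C'). Output: "AC"
Token 3: backref(off=2, len=4) (overlapping!). Copied 'ACAC' from pos 0. Output: "ACACAC"
Token 4: literal('V'). Output: "ACACACV"
Token 5: backref(off=4, len=1). Copied 'C' from pos 3. Output: "ACACACVC"

Answer: ACACACVC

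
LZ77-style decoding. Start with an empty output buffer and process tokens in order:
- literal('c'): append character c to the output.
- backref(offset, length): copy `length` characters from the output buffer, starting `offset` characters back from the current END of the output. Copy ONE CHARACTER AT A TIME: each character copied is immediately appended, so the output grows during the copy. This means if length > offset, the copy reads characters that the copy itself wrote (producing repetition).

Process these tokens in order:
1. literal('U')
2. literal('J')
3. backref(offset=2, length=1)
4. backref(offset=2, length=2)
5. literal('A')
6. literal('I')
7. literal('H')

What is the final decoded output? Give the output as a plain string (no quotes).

Token 1: literal('U'). Output: "U"
Token 2: literal('J'). Output: "UJ"
Token 3: backref(off=2, len=1). Copied 'U' from pos 0. Output: "UJU"
Token 4: backref(off=2, len=2). Copied 'JU' from pos 1. Output: "UJUJU"
Token 5: literal('A'). Output: "UJUJUA"
Token 6: literal('I'). Output: "UJUJUAI"
Token 7: literal('H'). Output: "UJUJUAIH"

Answer: UJUJUAIH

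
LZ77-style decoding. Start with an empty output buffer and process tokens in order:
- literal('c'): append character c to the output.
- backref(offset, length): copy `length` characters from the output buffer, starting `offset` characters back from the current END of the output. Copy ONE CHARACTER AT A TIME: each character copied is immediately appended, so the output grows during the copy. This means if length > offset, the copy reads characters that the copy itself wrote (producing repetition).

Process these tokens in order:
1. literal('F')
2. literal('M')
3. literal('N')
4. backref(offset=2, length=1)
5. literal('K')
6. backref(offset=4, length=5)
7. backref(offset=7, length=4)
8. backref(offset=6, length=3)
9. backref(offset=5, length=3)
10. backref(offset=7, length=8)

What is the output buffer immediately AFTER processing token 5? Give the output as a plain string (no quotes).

Answer: FMNMK

Derivation:
Token 1: literal('F'). Output: "F"
Token 2: literal('M'). Output: "FM"
Token 3: literal('N'). Output: "FMN"
Token 4: backref(off=2, len=1). Copied 'M' from pos 1. Output: "FMNM"
Token 5: literal('K'). Output: "FMNMK"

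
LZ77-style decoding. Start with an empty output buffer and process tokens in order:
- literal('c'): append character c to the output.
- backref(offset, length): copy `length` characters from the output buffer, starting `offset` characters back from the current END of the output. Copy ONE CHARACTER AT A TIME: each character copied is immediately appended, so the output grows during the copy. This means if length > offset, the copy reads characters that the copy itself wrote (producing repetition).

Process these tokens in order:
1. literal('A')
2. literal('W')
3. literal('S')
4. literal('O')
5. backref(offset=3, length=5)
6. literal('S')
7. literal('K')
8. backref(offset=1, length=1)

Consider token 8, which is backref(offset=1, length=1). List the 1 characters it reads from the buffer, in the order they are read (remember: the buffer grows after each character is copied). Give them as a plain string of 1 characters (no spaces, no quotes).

Token 1: literal('A'). Output: "A"
Token 2: literal('W'). Output: "AW"
Token 3: literal('S'). Output: "AWS"
Token 4: literal('O'). Output: "AWSO"
Token 5: backref(off=3, len=5) (overlapping!). Copied 'WSOWS' from pos 1. Output: "AWSOWSOWS"
Token 6: literal('S'). Output: "AWSOWSOWSS"
Token 7: literal('K'). Output: "AWSOWSOWSSK"
Token 8: backref(off=1, len=1). Buffer before: "AWSOWSOWSSK" (len 11)
  byte 1: read out[10]='K', append. Buffer now: "AWSOWSOWSSKK"

Answer: K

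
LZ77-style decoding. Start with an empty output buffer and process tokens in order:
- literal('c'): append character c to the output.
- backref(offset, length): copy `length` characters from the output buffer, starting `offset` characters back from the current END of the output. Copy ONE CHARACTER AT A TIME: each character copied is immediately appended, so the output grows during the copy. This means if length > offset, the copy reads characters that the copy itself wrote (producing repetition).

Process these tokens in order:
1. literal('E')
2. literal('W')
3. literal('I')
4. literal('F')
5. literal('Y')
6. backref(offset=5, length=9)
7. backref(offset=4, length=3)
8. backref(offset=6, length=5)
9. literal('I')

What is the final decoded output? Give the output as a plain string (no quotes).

Token 1: literal('E'). Output: "E"
Token 2: literal('W'). Output: "EW"
Token 3: literal('I'). Output: "EWI"
Token 4: literal('F'). Output: "EWIF"
Token 5: literal('Y'). Output: "EWIFY"
Token 6: backref(off=5, len=9) (overlapping!). Copied 'EWIFYEWIF' from pos 0. Output: "EWIFYEWIFYEWIF"
Token 7: backref(off=4, len=3). Copied 'EWI' from pos 10. Output: "EWIFYEWIFYEWIFEWI"
Token 8: backref(off=6, len=5). Copied 'WIFEW' from pos 11. Output: "EWIFYEWIFYEWIFEWIWIFEW"
Token 9: literal('I'). Output: "EWIFYEWIFYEWIFEWIWIFEWI"

Answer: EWIFYEWIFYEWIFEWIWIFEWI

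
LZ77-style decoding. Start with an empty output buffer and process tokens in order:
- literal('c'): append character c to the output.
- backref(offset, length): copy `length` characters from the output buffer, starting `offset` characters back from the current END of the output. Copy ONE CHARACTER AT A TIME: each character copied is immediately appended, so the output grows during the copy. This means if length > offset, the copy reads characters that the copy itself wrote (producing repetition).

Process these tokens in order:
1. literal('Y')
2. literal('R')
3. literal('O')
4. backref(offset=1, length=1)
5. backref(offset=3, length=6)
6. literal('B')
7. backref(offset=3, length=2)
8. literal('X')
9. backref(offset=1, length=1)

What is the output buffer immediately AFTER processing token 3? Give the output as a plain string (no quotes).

Token 1: literal('Y'). Output: "Y"
Token 2: literal('R'). Output: "YR"
Token 3: literal('O'). Output: "YRO"

Answer: YRO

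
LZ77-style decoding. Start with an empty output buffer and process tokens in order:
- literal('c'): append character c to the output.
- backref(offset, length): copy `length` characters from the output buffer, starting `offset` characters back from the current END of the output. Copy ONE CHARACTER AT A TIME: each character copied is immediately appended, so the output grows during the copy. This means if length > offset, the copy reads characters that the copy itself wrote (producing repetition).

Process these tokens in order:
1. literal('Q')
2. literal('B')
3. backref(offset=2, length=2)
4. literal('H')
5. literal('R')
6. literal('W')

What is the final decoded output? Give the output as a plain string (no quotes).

Token 1: literal('Q'). Output: "Q"
Token 2: literal('B'). Output: "QB"
Token 3: backref(off=2, len=2). Copied 'QB' from pos 0. Output: "QBQB"
Token 4: literal('H'). Output: "QBQBH"
Token 5: literal('R'). Output: "QBQBHR"
Token 6: literal('W'). Output: "QBQBHRW"

Answer: QBQBHRW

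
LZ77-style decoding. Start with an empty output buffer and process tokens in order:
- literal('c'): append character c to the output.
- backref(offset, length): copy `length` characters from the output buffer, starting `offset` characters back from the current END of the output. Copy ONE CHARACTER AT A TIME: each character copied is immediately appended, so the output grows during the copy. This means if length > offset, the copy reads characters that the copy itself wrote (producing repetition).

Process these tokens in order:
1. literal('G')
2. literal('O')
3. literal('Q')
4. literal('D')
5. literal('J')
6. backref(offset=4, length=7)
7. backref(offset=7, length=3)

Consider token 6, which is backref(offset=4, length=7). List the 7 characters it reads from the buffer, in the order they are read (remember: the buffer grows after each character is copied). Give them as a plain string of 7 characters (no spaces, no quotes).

Answer: OQDJOQD

Derivation:
Token 1: literal('G'). Output: "G"
Token 2: literal('O'). Output: "GO"
Token 3: literal('Q'). Output: "GOQ"
Token 4: literal('D'). Output: "GOQD"
Token 5: literal('J'). Output: "GOQDJ"
Token 6: backref(off=4, len=7). Buffer before: "GOQDJ" (len 5)
  byte 1: read out[1]='O', append. Buffer now: "GOQDJO"
  byte 2: read out[2]='Q', append. Buffer now: "GOQDJOQ"
  byte 3: read out[3]='D', append. Buffer now: "GOQDJOQD"
  byte 4: read out[4]='J', append. Buffer now: "GOQDJOQDJ"
  byte 5: read out[5]='O', append. Buffer now: "GOQDJOQDJO"
  byte 6: read out[6]='Q', append. Buffer now: "GOQDJOQDJOQ"
  byte 7: read out[7]='D', append. Buffer now: "GOQDJOQDJOQD"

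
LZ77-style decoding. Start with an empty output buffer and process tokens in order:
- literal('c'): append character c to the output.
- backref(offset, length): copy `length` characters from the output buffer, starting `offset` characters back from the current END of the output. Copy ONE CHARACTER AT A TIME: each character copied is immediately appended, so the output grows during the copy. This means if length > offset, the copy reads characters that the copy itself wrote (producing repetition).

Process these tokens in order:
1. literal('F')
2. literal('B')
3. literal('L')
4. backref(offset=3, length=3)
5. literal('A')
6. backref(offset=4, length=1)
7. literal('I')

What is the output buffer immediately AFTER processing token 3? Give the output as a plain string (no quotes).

Token 1: literal('F'). Output: "F"
Token 2: literal('B'). Output: "FB"
Token 3: literal('L'). Output: "FBL"

Answer: FBL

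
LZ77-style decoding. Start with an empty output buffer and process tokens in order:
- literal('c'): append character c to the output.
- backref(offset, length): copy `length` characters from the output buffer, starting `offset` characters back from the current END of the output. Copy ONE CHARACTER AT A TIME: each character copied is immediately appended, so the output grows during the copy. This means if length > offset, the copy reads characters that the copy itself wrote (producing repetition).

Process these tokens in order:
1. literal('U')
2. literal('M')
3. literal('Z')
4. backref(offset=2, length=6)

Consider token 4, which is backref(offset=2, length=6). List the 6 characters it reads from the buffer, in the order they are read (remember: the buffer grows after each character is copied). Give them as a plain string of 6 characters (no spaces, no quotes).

Answer: MZMZMZ

Derivation:
Token 1: literal('U'). Output: "U"
Token 2: literal('M'). Output: "UM"
Token 3: literal('Z'). Output: "UMZ"
Token 4: backref(off=2, len=6). Buffer before: "UMZ" (len 3)
  byte 1: read out[1]='M', append. Buffer now: "UMZM"
  byte 2: read out[2]='Z', append. Buffer now: "UMZMZ"
  byte 3: read out[3]='M', append. Buffer now: "UMZMZM"
  byte 4: read out[4]='Z', append. Buffer now: "UMZMZMZ"
  byte 5: read out[5]='M', append. Buffer now: "UMZMZMZM"
  byte 6: read out[6]='Z', append. Buffer now: "UMZMZMZMZ"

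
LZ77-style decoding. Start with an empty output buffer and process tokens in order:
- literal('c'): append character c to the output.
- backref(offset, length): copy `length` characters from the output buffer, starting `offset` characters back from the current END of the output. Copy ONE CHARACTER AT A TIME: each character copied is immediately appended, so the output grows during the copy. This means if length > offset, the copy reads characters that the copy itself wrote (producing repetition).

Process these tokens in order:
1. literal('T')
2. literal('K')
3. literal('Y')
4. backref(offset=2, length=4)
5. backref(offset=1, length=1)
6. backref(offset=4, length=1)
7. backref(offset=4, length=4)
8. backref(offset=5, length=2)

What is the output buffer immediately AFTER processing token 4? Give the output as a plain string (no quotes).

Answer: TKYKYKY

Derivation:
Token 1: literal('T'). Output: "T"
Token 2: literal('K'). Output: "TK"
Token 3: literal('Y'). Output: "TKY"
Token 4: backref(off=2, len=4) (overlapping!). Copied 'KYKY' from pos 1. Output: "TKYKYKY"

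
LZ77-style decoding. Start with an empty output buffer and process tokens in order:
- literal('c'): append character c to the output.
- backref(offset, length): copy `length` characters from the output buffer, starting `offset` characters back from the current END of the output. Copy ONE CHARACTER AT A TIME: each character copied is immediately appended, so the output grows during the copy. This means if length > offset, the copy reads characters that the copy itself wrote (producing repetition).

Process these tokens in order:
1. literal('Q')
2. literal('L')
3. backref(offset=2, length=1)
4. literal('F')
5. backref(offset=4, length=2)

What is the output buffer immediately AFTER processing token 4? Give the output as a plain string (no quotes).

Token 1: literal('Q'). Output: "Q"
Token 2: literal('L'). Output: "QL"
Token 3: backref(off=2, len=1). Copied 'Q' from pos 0. Output: "QLQ"
Token 4: literal('F'). Output: "QLQF"

Answer: QLQF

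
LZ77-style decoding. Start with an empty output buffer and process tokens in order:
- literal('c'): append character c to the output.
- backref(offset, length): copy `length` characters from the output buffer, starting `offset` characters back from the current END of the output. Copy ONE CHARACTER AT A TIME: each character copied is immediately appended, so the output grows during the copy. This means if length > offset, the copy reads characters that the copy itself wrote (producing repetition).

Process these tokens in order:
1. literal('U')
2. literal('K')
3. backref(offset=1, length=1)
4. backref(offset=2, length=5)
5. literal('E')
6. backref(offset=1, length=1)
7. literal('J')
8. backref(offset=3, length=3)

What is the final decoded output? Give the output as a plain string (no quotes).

Token 1: literal('U'). Output: "U"
Token 2: literal('K'). Output: "UK"
Token 3: backref(off=1, len=1). Copied 'K' from pos 1. Output: "UKK"
Token 4: backref(off=2, len=5) (overlapping!). Copied 'KKKKK' from pos 1. Output: "UKKKKKKK"
Token 5: literal('E'). Output: "UKKKKKKKE"
Token 6: backref(off=1, len=1). Copied 'E' from pos 8. Output: "UKKKKKKKEE"
Token 7: literal('J'). Output: "UKKKKKKKEEJ"
Token 8: backref(off=3, len=3). Copied 'EEJ' from pos 8. Output: "UKKKKKKKEEJEEJ"

Answer: UKKKKKKKEEJEEJ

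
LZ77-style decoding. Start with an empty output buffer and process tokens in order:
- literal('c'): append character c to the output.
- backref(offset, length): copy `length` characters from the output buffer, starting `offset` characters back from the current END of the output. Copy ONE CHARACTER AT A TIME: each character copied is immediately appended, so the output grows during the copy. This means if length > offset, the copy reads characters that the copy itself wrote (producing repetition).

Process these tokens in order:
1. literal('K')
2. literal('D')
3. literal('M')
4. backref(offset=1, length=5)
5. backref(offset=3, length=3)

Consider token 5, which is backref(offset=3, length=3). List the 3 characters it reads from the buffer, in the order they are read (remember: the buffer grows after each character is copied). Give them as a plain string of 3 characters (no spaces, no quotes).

Answer: MMM

Derivation:
Token 1: literal('K'). Output: "K"
Token 2: literal('D'). Output: "KD"
Token 3: literal('M'). Output: "KDM"
Token 4: backref(off=1, len=5) (overlapping!). Copied 'MMMMM' from pos 2. Output: "KDMMMMMM"
Token 5: backref(off=3, len=3). Buffer before: "KDMMMMMM" (len 8)
  byte 1: read out[5]='M', append. Buffer now: "KDMMMMMMM"
  byte 2: read out[6]='M', append. Buffer now: "KDMMMMMMMM"
  byte 3: read out[7]='M', append. Buffer now: "KDMMMMMMMMM"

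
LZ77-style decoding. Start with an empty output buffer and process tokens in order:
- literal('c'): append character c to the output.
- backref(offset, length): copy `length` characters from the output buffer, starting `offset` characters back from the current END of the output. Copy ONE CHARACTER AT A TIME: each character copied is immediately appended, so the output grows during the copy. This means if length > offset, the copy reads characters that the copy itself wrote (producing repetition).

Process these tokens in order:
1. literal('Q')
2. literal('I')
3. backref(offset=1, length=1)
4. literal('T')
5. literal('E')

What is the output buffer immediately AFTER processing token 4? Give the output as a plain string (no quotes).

Token 1: literal('Q'). Output: "Q"
Token 2: literal('I'). Output: "QI"
Token 3: backref(off=1, len=1). Copied 'I' from pos 1. Output: "QII"
Token 4: literal('T'). Output: "QIIT"

Answer: QIIT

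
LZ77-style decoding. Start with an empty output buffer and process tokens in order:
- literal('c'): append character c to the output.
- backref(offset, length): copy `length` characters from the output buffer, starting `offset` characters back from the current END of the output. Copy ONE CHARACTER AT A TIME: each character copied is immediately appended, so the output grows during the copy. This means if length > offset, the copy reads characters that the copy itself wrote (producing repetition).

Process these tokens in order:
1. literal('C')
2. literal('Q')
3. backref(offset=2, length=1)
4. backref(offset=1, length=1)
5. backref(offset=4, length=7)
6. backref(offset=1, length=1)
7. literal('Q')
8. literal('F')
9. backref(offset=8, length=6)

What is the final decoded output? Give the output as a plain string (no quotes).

Answer: CQCCCQCCCQCCQFCCCQCC

Derivation:
Token 1: literal('C'). Output: "C"
Token 2: literal('Q'). Output: "CQ"
Token 3: backref(off=2, len=1). Copied 'C' from pos 0. Output: "CQC"
Token 4: backref(off=1, len=1). Copied 'C' from pos 2. Output: "CQCC"
Token 5: backref(off=4, len=7) (overlapping!). Copied 'CQCCCQC' from pos 0. Output: "CQCCCQCCCQC"
Token 6: backref(off=1, len=1). Copied 'C' from pos 10. Output: "CQCCCQCCCQCC"
Token 7: literal('Q'). Output: "CQCCCQCCCQCCQ"
Token 8: literal('F'). Output: "CQCCCQCCCQCCQF"
Token 9: backref(off=8, len=6). Copied 'CCCQCC' from pos 6. Output: "CQCCCQCCCQCCQFCCCQCC"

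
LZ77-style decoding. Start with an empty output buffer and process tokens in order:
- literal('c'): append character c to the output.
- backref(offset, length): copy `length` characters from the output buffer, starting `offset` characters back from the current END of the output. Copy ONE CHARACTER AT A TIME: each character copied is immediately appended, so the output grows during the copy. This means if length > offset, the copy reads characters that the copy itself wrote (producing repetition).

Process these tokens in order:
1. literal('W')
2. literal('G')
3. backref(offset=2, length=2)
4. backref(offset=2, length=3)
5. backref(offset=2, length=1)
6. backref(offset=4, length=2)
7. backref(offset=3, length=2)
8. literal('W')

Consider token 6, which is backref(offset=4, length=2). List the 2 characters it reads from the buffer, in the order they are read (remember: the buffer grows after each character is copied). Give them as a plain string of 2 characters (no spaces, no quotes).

Answer: WG

Derivation:
Token 1: literal('W'). Output: "W"
Token 2: literal('G'). Output: "WG"
Token 3: backref(off=2, len=2). Copied 'WG' from pos 0. Output: "WGWG"
Token 4: backref(off=2, len=3) (overlapping!). Copied 'WGW' from pos 2. Output: "WGWGWGW"
Token 5: backref(off=2, len=1). Copied 'G' from pos 5. Output: "WGWGWGWG"
Token 6: backref(off=4, len=2). Buffer before: "WGWGWGWG" (len 8)
  byte 1: read out[4]='W', append. Buffer now: "WGWGWGWGW"
  byte 2: read out[5]='G', append. Buffer now: "WGWGWGWGWG"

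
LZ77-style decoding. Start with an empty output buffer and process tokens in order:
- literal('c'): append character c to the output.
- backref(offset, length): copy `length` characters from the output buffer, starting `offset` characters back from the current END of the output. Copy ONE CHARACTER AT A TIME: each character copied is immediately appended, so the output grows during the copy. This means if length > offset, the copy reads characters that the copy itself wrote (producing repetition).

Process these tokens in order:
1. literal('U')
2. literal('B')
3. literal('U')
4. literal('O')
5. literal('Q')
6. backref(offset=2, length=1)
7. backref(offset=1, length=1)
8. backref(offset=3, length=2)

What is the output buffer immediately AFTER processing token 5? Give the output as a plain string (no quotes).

Token 1: literal('U'). Output: "U"
Token 2: literal('B'). Output: "UB"
Token 3: literal('U'). Output: "UBU"
Token 4: literal('O'). Output: "UBUO"
Token 5: literal('Q'). Output: "UBUOQ"

Answer: UBUOQ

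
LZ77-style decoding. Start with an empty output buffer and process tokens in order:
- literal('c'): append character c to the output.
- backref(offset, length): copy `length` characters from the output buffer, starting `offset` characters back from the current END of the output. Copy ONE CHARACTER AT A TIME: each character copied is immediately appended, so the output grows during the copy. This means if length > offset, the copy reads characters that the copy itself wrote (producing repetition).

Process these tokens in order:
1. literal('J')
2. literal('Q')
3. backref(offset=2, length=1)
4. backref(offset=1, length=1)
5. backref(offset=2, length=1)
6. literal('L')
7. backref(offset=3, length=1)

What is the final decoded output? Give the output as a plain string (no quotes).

Answer: JQJJJLJ

Derivation:
Token 1: literal('J'). Output: "J"
Token 2: literal('Q'). Output: "JQ"
Token 3: backref(off=2, len=1). Copied 'J' from pos 0. Output: "JQJ"
Token 4: backref(off=1, len=1). Copied 'J' from pos 2. Output: "JQJJ"
Token 5: backref(off=2, len=1). Copied 'J' from pos 2. Output: "JQJJJ"
Token 6: literal('L'). Output: "JQJJJL"
Token 7: backref(off=3, len=1). Copied 'J' from pos 3. Output: "JQJJJLJ"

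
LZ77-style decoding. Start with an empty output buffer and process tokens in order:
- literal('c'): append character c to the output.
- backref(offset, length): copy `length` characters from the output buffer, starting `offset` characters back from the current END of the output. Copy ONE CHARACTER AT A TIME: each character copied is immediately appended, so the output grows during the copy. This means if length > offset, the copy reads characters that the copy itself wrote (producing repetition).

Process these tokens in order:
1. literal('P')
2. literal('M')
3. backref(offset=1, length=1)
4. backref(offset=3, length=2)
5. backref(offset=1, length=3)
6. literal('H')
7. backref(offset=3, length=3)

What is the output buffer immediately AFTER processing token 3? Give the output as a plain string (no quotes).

Answer: PMM

Derivation:
Token 1: literal('P'). Output: "P"
Token 2: literal('M'). Output: "PM"
Token 3: backref(off=1, len=1). Copied 'M' from pos 1. Output: "PMM"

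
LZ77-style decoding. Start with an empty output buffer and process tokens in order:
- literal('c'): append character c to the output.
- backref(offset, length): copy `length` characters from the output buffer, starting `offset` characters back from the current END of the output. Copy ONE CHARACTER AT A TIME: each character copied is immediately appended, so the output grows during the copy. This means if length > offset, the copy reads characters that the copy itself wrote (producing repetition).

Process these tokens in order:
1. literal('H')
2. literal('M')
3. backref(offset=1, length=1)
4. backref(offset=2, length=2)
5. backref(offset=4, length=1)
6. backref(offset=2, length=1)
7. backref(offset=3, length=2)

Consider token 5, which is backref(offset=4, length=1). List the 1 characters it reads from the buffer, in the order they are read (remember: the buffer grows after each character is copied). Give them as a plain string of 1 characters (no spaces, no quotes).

Answer: M

Derivation:
Token 1: literal('H'). Output: "H"
Token 2: literal('M'). Output: "HM"
Token 3: backref(off=1, len=1). Copied 'M' from pos 1. Output: "HMM"
Token 4: backref(off=2, len=2). Copied 'MM' from pos 1. Output: "HMMMM"
Token 5: backref(off=4, len=1). Buffer before: "HMMMM" (len 5)
  byte 1: read out[1]='M', append. Buffer now: "HMMMMM"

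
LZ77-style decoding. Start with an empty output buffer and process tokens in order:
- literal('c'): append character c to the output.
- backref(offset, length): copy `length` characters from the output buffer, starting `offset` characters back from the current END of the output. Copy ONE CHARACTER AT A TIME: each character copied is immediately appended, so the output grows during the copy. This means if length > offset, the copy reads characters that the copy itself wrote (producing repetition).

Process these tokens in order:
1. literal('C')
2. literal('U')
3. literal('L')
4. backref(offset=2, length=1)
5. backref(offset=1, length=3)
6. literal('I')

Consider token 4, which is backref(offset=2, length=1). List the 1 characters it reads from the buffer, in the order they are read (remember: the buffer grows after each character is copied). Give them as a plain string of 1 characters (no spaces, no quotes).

Answer: U

Derivation:
Token 1: literal('C'). Output: "C"
Token 2: literal('U'). Output: "CU"
Token 3: literal('L'). Output: "CUL"
Token 4: backref(off=2, len=1). Buffer before: "CUL" (len 3)
  byte 1: read out[1]='U', append. Buffer now: "CULU"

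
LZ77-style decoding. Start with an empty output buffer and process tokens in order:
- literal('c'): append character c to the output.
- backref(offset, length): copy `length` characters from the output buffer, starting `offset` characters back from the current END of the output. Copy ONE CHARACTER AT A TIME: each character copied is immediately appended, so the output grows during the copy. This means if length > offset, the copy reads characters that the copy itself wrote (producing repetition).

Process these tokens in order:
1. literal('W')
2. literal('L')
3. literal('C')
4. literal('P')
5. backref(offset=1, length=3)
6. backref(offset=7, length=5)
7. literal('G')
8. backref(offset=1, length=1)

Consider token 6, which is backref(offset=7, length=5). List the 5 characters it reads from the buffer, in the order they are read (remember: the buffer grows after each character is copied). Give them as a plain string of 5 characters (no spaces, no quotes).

Answer: WLCPP

Derivation:
Token 1: literal('W'). Output: "W"
Token 2: literal('L'). Output: "WL"
Token 3: literal('C'). Output: "WLC"
Token 4: literal('P'). Output: "WLCP"
Token 5: backref(off=1, len=3) (overlapping!). Copied 'PPP' from pos 3. Output: "WLCPPPP"
Token 6: backref(off=7, len=5). Buffer before: "WLCPPPP" (len 7)
  byte 1: read out[0]='W', append. Buffer now: "WLCPPPPW"
  byte 2: read out[1]='L', append. Buffer now: "WLCPPPPWL"
  byte 3: read out[2]='C', append. Buffer now: "WLCPPPPWLC"
  byte 4: read out[3]='P', append. Buffer now: "WLCPPPPWLCP"
  byte 5: read out[4]='P', append. Buffer now: "WLCPPPPWLCPP"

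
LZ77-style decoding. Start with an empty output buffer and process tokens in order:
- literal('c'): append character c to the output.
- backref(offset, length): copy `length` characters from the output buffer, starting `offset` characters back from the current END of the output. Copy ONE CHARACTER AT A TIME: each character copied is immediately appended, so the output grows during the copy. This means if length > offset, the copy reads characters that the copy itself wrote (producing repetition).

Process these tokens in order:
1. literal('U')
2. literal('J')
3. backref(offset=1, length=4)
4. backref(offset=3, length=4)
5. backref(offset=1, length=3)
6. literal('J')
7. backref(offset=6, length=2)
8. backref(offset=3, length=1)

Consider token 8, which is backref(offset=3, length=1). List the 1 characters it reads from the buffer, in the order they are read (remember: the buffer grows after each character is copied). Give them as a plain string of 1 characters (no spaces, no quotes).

Answer: J

Derivation:
Token 1: literal('U'). Output: "U"
Token 2: literal('J'). Output: "UJ"
Token 3: backref(off=1, len=4) (overlapping!). Copied 'JJJJ' from pos 1. Output: "UJJJJJ"
Token 4: backref(off=3, len=4) (overlapping!). Copied 'JJJJ' from pos 3. Output: "UJJJJJJJJJ"
Token 5: backref(off=1, len=3) (overlapping!). Copied 'JJJ' from pos 9. Output: "UJJJJJJJJJJJJ"
Token 6: literal('J'). Output: "UJJJJJJJJJJJJJ"
Token 7: backref(off=6, len=2). Copied 'JJ' from pos 8. Output: "UJJJJJJJJJJJJJJJ"
Token 8: backref(off=3, len=1). Buffer before: "UJJJJJJJJJJJJJJJ" (len 16)
  byte 1: read out[13]='J', append. Buffer now: "UJJJJJJJJJJJJJJJJ"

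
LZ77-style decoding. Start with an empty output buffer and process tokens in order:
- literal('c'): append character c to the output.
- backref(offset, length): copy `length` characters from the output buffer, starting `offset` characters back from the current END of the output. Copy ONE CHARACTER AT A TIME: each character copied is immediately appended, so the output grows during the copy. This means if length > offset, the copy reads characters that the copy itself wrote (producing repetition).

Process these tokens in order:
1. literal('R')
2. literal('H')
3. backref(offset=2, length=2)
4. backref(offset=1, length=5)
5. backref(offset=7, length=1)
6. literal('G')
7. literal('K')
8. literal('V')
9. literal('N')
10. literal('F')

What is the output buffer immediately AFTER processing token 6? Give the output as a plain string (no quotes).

Token 1: literal('R'). Output: "R"
Token 2: literal('H'). Output: "RH"
Token 3: backref(off=2, len=2). Copied 'RH' from pos 0. Output: "RHRH"
Token 4: backref(off=1, len=5) (overlapping!). Copied 'HHHHH' from pos 3. Output: "RHRHHHHHH"
Token 5: backref(off=7, len=1). Copied 'R' from pos 2. Output: "RHRHHHHHHR"
Token 6: literal('G'). Output: "RHRHHHHHHRG"

Answer: RHRHHHHHHRG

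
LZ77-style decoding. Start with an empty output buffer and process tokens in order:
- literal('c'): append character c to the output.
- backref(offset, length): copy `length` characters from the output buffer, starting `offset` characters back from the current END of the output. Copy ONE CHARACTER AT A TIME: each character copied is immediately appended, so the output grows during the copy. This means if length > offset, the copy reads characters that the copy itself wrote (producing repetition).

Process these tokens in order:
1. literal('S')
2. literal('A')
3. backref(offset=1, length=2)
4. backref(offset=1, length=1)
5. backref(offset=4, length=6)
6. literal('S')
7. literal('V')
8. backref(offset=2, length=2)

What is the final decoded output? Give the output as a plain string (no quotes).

Answer: SAAAAAAAAAASVSV

Derivation:
Token 1: literal('S'). Output: "S"
Token 2: literal('A'). Output: "SA"
Token 3: backref(off=1, len=2) (overlapping!). Copied 'AA' from pos 1. Output: "SAAA"
Token 4: backref(off=1, len=1). Copied 'A' from pos 3. Output: "SAAAA"
Token 5: backref(off=4, len=6) (overlapping!). Copied 'AAAAAA' from pos 1. Output: "SAAAAAAAAAA"
Token 6: literal('S'). Output: "SAAAAAAAAAAS"
Token 7: literal('V'). Output: "SAAAAAAAAAASV"
Token 8: backref(off=2, len=2). Copied 'SV' from pos 11. Output: "SAAAAAAAAAASVSV"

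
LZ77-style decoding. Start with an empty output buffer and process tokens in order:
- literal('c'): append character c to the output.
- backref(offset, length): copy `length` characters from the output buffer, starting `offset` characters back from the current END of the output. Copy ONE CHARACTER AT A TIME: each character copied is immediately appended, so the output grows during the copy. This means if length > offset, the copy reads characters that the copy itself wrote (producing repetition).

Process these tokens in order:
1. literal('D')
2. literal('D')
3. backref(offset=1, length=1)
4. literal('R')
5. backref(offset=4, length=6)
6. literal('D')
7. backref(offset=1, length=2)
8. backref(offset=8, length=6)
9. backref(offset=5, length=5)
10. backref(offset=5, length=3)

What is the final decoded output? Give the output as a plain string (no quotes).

Token 1: literal('D'). Output: "D"
Token 2: literal('D'). Output: "DD"
Token 3: backref(off=1, len=1). Copied 'D' from pos 1. Output: "DDD"
Token 4: literal('R'). Output: "DDDR"
Token 5: backref(off=4, len=6) (overlapping!). Copied 'DDDRDD' from pos 0. Output: "DDDRDDDRDD"
Token 6: literal('D'). Output: "DDDRDDDRDDD"
Token 7: backref(off=1, len=2) (overlapping!). Copied 'DD' from pos 10. Output: "DDDRDDDRDDDDD"
Token 8: backref(off=8, len=6). Copied 'DDRDDD' from pos 5. Output: "DDDRDDDRDDDDDDDRDDD"
Token 9: backref(off=5, len=5). Copied 'DRDDD' from pos 14. Output: "DDDRDDDRDDDDDDDRDDDDRDDD"
Token 10: backref(off=5, len=3). Copied 'DRD' from pos 19. Output: "DDDRDDDRDDDDDDDRDDDDRDDDDRD"

Answer: DDDRDDDRDDDDDDDRDDDDRDDDDRD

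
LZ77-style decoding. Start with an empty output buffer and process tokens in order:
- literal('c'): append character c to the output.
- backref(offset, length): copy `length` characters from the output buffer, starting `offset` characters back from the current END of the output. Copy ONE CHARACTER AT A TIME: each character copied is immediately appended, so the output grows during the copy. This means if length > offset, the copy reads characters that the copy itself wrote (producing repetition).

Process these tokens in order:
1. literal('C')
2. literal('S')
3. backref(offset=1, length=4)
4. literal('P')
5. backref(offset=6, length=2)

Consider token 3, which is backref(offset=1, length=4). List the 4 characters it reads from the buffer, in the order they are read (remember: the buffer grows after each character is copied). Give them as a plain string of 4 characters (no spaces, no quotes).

Answer: SSSS

Derivation:
Token 1: literal('C'). Output: "C"
Token 2: literal('S'). Output: "CS"
Token 3: backref(off=1, len=4). Buffer before: "CS" (len 2)
  byte 1: read out[1]='S', append. Buffer now: "CSS"
  byte 2: read out[2]='S', append. Buffer now: "CSSS"
  byte 3: read out[3]='S', append. Buffer now: "CSSSS"
  byte 4: read out[4]='S', append. Buffer now: "CSSSSS"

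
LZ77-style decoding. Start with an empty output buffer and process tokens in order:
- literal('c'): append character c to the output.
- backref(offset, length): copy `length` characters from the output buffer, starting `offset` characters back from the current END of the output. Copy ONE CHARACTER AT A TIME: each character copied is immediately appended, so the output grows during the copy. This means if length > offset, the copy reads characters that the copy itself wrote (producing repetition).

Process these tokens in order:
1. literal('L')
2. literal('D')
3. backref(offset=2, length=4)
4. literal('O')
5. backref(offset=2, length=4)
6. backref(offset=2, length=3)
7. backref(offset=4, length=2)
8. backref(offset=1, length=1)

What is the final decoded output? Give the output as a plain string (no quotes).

Token 1: literal('L'). Output: "L"
Token 2: literal('D'). Output: "LD"
Token 3: backref(off=2, len=4) (overlapping!). Copied 'LDLD' from pos 0. Output: "LDLDLD"
Token 4: literal('O'). Output: "LDLDLDO"
Token 5: backref(off=2, len=4) (overlapping!). Copied 'DODO' from pos 5. Output: "LDLDLDODODO"
Token 6: backref(off=2, len=3) (overlapping!). Copied 'DOD' from pos 9. Output: "LDLDLDODODODOD"
Token 7: backref(off=4, len=2). Copied 'OD' from pos 10. Output: "LDLDLDODODODODOD"
Token 8: backref(off=1, len=1). Copied 'D' from pos 15. Output: "LDLDLDODODODODODD"

Answer: LDLDLDODODODODODD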